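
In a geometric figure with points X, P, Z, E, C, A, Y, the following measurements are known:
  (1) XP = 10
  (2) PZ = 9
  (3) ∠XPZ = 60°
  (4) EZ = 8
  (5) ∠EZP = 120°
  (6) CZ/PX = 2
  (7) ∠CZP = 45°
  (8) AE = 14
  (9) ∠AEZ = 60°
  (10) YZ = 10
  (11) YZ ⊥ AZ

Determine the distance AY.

Step 1: By the law of cosines on triangle ZEA: ZA² = 8² + 14² − 2·8·14·cos(60°) = 148, so ZA = 2·√37.
Step 2: By the law of cosines on triangle AZY: AY² = (2·√37)² + 10² − 2·2·√37·10·cos(90°) = 248, so AY = 2·√62.

Therefore, the length of AY = 2·√62.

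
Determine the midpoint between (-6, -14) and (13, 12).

The midpoint is the average of the coordinates:
x: (-6 + 13)/2 = 7/2
y: (-14 + 12)/2 = -1
Midpoint = (7/2, -1)

(7/2, -1)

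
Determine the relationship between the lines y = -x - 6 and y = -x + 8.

Slope of line 1: m1 = -1
Slope of line 2: m2 = -1
Two lines are parallel if and only if they have equal slopes (or both are vertical).
Here m1 = m2 = -1, confirming the lines are parallel.

Parallel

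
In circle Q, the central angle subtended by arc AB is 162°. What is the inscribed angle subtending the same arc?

Inscribed angle = 162° / 2 = 81° (inscribed angle theorem).

81°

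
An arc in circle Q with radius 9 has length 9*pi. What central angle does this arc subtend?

θ = 360 × 9*pi / (2π × 9) = 180° (rearranging arc length formula).

180°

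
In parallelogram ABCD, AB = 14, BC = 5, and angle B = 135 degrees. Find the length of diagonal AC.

The diagonal of a parallelogram can be found by treating two adjacent sides and the diagonal as a triangle.
Applying the law of cosines with sides 14, 5 and included angle 135°:
d^2 = 196 + 25 - 140*cos(135°) = 70*sqrt(2) + 221
d = sqrt(70*sqrt(2) + 221)

sqrt(70*sqrt(2) + 221)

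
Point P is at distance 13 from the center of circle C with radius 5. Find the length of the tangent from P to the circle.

Let T be the point of tangency. Then CT ⊥ PT (radius ⊥ tangent).
In right triangle CTP: CP² = CT² + PT²
13² = 5² + PT²
PT² = 144, PT = 12

12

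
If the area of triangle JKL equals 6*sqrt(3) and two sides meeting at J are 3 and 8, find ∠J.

From the SAS area formula Area = (1/2)ab sin(C), rearranging gives sin(C) = 2*Area/(ab).
sin(C) = 2 * 6*sqrt(3) / (24) = sqrt(3)/2.
Therefore C = arcsin(sqrt(3)/2) = 60°.
Since sin(180° - C) = sin(C), the obtuse angle 120° gives the same area, so C = 60° or C = 120°.

60° or 120°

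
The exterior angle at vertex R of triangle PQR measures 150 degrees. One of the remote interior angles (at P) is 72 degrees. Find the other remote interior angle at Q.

The exterior angle theorem states that an exterior angle equals the sum of the two non-adjacent interior angles.
So 150 = 72 + angle Q, which gives angle Q = 150 - 72 = 78 degrees.

78 degrees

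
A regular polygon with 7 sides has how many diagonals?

Each of the 7 vertices connects to 4 non-adjacent vertices via diagonals.
Total connections = 7 × 4 = 28, but each diagonal is counted twice.
Number of diagonals = 28 / 2 = 14.

14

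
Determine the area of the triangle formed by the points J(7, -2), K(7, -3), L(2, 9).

Shoelace: Area = (1/2)|7(-3-9) + 7(9--2) + 2(-2--3)| = (1/2)(5) = 5/2

5/2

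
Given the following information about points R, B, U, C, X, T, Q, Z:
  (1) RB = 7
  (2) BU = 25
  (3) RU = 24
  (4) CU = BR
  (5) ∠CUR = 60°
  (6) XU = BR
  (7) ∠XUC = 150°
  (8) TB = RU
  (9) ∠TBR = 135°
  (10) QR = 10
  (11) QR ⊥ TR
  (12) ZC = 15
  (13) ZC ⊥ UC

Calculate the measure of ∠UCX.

From the given relations: CU = BR = 7; XU = BR = 7.
Step 1: By the law of cosines on triangle CUX: CX² = 7² + 7² − 2·7·7·cos(150°) = 182.87, so CX ≈ 13.52.
Step 2: By the inverse law of cosines on triangle UCX: cos(∠UCX) = (7² + 13.52² − 7²) / (2·7·13.52) = 182.87/189.32 = 0.9659, so ∠UCX = 15°.

Therefore, the measure of angle ∠UCX = 15°.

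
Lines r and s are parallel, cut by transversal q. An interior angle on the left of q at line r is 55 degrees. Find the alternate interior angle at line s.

Alternate interior angles lie on opposite sides of the transversal, between the parallel lines.
By the alternate interior angle theorem, they are equal: 55 degrees.

55 degrees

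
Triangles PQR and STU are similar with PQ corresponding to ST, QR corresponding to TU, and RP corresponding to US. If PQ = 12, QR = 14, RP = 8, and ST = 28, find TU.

Similar triangles have proportional sides. Setting up the proportion:
ST / PQ = TU / QR
28 / 12 = TU / 14
TU = 14 * 28 / 12 = 98/3.

98/3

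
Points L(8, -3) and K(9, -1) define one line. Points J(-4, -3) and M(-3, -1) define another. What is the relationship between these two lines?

Slope of line 1: m1 = (-1 - -3)/(9 - 8) = 2/1 = 2
Slope of line 2: m2 = (-1 - -3)/(-3 - -4) = 2/1 = 2
Two lines are parallel if and only if they have equal slopes (or both are vertical).
Here m1 = m2 = 2, confirming the lines are parallel.

Parallel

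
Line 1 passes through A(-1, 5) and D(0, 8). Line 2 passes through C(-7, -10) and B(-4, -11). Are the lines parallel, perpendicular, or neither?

Slope of line 1: m1 = (8 - 5)/(0 - -1) = 3/1 = 3
Slope of line 2: m2 = (-11 - -10)/(-4 - -7) = -1/3 = -1/3
Two lines are perpendicular when the product of their slopes is -1 (negative reciprocals).
m1 * m2 = (3) * (-1/3) = -1, confirming perpendicularity.

Perpendicular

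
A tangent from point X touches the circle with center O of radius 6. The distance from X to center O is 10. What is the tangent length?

Let T be the point of tangency. Then OT ⊥ XT (radius ⊥ tangent).
In right triangle OTX: OX² = OT² + XT²
10² = 6² + XT²
XT² = 64, XT = 8

8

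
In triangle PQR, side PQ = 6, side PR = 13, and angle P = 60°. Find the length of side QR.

When two sides and the included angle are known, the law of cosines gives the third side.
c^2 = a^2 + b^2 - 2ab cos(C) generalizes the Pythagorean theorem to non-right triangles.
Here: QR^2 = 36 + 169 - 156*(1/2) = 127
QR = sqrt(127)

sqrt(127)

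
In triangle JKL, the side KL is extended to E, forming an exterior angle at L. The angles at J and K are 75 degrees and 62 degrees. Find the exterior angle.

Exterior angle = 75 + 62 = 137 degrees (exterior angle theorem).

137 degrees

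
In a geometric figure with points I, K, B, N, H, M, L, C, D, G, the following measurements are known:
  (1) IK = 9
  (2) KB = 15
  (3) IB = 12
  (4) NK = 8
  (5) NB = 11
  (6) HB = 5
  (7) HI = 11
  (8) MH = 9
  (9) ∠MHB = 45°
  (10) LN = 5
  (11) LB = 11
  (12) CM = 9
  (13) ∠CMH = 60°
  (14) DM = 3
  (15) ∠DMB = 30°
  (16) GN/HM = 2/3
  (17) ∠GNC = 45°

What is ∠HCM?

Step 1: By the law of cosines on triangle CMH: CH² = 9² + 9² − 2·9·9·cos(60°) = 81, so CH = 9.
Step 2: By the inverse law of cosines on triangle HCM: cos(∠HCM) = (9² + 9² − 9²) / (2·9·9) = 81/162 = 0.5, so ∠HCM = 60°.

Therefore, the measure of angle ∠HCM = 60°.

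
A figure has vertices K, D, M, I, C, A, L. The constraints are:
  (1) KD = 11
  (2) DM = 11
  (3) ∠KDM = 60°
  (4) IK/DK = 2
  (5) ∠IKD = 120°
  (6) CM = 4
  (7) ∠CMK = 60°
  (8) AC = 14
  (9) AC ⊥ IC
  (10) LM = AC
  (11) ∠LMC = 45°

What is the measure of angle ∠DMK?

Step 1: By the law of cosines on triangle MDK: MK² = 11² + 11² − 2·11·11·cos(60°) = 121, so MK = 11.
Step 2: By the inverse law of cosines on triangle DMK: cos(∠DMK) = (11² + 11² − 11²) / (2·11·11) = 121/242 = 0.5, so ∠DMK = 60°.

Therefore, the measure of angle ∠DMK = 60°.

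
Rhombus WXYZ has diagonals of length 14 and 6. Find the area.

Area of a rhombus = (d1 * d2) / 2
Area = (14 * 6) / 2
Area = 84 / 2
Area = 42

42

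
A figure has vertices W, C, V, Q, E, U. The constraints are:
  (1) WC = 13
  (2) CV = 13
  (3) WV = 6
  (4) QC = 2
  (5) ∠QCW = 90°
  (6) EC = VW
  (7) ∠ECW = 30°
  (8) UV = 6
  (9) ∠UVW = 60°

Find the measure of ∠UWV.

Step 1: By the law of cosines on triangle WVU: WU² = 6² + 6² − 2·6·6·cos(60°) = 36, so WU = 6.
Step 2: By the inverse law of cosines on triangle UWV: cos(∠UWV) = (6² + 6² − 6²) / (2·6·6) = 36/72 = 0.5, so ∠UWV = 60°.

Therefore, the measure of angle ∠UWV = 60°.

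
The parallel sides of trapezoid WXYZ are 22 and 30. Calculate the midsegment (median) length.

The midsegment of a trapezoid = (base1 + base2) / 2
midsegment = (22 + 30) / 2
midsegment = 52 / 2
midsegment = 26

26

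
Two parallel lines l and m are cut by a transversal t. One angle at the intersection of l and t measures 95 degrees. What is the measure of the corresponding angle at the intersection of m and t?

Corresponding angles formed by parallel lines and a transversal are equal.
The given angle is 95 degrees.
The corresponding angle = 95 degrees.

95 degrees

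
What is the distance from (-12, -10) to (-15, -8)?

d = sqrt((-15 - -12)^2 + (-8 - -10)^2)
d = sqrt(-3^2 + 2^2)
d = sqrt(9 + 4)
d = sqrt(13)

sqrt(13)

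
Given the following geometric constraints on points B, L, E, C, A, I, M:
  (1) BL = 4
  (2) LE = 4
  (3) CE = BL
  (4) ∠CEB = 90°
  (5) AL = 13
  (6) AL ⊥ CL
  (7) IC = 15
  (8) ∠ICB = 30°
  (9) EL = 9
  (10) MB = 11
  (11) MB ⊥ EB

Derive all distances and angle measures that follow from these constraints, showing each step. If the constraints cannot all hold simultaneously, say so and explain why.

These constraints are not satisfiable: (2) LE = 4 and (9) EL = 9 assign two different lengths to the same segment. No planar figure meets all of them, so nothing further can be derived.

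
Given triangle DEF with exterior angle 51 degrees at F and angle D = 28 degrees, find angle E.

angle E = 51 - 28 = 23 degrees (exterior angle theorem).

23 degrees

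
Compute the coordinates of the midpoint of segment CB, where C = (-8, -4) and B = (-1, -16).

The midpoint is the point halfway along the segment.
Move half the horizontal distance: -8 + (-1 - -8)/2 = -8 + 7/2 = -9/2
Move half the vertical distance: -4 + (-16 - -4)/2 = -4 + -12/2 = -10
Midpoint = (-9/2, -10)

(-9/2, -10)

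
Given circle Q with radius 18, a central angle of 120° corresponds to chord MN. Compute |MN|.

Drop a perpendicular from the center to the chord, bisecting both the chord and the central angle.
Each half-chord = r sin(θ/2) = 18 sin(60°).
The full chord = 2 × 18 × sin(60°) = 18*sqrt(3).

18*sqrt(3)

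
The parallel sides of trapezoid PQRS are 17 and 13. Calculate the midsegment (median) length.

The midsegment of a trapezoid = (base1 + base2) / 2
midsegment = (17 + 13) / 2
midsegment = 30 / 2
midsegment = 15

15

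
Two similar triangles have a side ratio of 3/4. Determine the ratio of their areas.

The ratio of areas of similar triangles equals the square of the side ratio.
Side ratio = 3:4
Area ratio = (3/4)^2 = 9/16 = 9:16

9:16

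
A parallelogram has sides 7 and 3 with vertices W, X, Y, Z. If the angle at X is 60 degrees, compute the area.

The area of a parallelogram equals the product of two adjacent sides times the sine of the included angle.
This is because the height equals 3 * sin(60°) = 3*sqrt(3)/2.
Area = 7 * 3*sqrt(3)/2 = 21*sqrt(3)/2

21*sqrt(3)/2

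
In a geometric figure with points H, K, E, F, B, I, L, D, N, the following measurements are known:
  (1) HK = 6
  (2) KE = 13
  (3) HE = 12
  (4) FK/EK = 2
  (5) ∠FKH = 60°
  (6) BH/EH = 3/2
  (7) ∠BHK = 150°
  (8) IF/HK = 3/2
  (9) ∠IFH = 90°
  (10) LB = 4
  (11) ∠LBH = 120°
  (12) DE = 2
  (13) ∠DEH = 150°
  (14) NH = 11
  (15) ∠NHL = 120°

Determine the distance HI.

From the given relations: FK = 2·EK = 2·13 = 26; IF = 3/2·HK = 3/2·6 = 9.
Step 1: By the law of cosines on triangle FKH: FH² = 26² + 6² − 2·26·6·cos(60°) = 556, so FH = 2·√139.
Step 2: By the law of cosines on triangle HFI: HI² = (2·√139)² + 9² − 2·2·√139·9·cos(90°) = 637, so HI = 7·√13.

Therefore, the length of HI = 7·√13.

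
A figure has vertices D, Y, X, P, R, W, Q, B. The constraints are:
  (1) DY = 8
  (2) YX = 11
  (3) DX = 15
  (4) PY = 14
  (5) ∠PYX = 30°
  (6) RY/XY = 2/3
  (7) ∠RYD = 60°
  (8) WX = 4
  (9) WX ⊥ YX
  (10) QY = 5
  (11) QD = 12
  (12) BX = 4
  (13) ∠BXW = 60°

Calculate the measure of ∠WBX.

Step 1: By the law of cosines on triangle BXW: BW² = 4² + 4² − 2·4·4·cos(60°) = 16, so BW = 4.
Step 2: By the inverse law of cosines on triangle WBX: cos(∠WBX) = (4² + 4² − 4²) / (2·4·4) = 16/32 = 0.5, so ∠WBX = 60°.

Therefore, the measure of angle ∠WBX = 60°.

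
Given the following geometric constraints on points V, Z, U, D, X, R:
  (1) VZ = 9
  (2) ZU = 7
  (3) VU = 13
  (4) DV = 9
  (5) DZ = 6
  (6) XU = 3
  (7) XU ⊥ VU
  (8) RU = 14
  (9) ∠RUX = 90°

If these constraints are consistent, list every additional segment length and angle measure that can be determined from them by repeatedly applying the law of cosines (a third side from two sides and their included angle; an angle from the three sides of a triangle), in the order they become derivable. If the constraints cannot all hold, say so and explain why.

The constraints are consistent. Derivable facts, in order:
After 1 step:
- VX = √178
- XR ≈ 14.32
- ∠DVZ = 38.94°
- ∠DZV = 70.53°
- ∠UVZ = 30.8°
- ∠UZV = 108.03°
- ∠VDZ = 70.53°
- ∠VUZ = 41.17°
After 2 steps:
- ∠RXU = 77.91°
- ∠URX = 12.09°
- ∠UVX = 12.99°
- ∠UXV = 77.01°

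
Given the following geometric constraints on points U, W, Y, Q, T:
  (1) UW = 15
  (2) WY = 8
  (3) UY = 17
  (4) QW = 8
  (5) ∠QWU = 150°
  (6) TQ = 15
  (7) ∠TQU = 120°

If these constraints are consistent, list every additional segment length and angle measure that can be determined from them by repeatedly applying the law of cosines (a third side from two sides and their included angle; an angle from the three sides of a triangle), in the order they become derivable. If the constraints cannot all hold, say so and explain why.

The constraints are consistent. Derivable facts, in order:
After 1 step:
- UQ ≈ 22.29
- ∠UWY = 90°
- ∠UYW = 61.93°
- ∠WUY = 28.07°
After 2 steps:
- UT ≈ 32.5
- ∠QUW = 10.34°
- ∠UQW = 19.66°
After 3 steps:
- ∠QTU = 36.44°
- ∠QUT = 23.56°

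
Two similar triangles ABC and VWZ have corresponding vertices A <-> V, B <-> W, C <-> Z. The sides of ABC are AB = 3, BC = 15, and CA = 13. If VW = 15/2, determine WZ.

Similar triangles have proportional sides. Setting up the proportion:
VW / AB = WZ / BC
15/2 / 3 = WZ / 15
WZ = 15 * 15/2 / 3 = 75/2.

75/2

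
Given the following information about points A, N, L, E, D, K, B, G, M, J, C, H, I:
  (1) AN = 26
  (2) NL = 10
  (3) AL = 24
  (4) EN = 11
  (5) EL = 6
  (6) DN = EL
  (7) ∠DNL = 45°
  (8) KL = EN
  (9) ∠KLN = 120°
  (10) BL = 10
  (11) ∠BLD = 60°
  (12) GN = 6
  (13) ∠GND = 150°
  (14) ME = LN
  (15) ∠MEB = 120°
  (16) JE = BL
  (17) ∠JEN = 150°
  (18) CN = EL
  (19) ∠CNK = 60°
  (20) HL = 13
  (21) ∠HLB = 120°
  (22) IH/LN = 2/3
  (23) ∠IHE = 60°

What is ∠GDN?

From the given relations: DN = EL = 6.
Step 1: By the law of cosines on triangle DNG: DG² = 6² + 6² − 2·6·6·cos(150°) = 134.35, so DG ≈ 11.59.
Step 2: By the inverse law of cosines on triangle GDN: cos(∠GDN) = (11.59² + 6² − 6²) / (2·11.59·6) = 134.35/139.09 = 0.9659, so ∠GDN = 15°.

Therefore, the measure of angle ∠GDN = 15°.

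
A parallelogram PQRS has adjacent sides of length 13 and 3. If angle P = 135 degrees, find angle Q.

In a parallelogram, consecutive angles are supplementary (sum to 180°).
angle Q = 180 - angle P
angle Q = 180 - 135
angle Q = 45 degrees

45 degrees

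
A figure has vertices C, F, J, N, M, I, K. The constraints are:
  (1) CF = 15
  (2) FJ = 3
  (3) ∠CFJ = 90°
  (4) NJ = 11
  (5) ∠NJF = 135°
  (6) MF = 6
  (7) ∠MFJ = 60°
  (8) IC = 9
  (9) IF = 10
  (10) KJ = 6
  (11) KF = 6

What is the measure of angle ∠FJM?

Step 1: By the law of cosines on triangle JFM: JM² = 3² + 6² − 2·3·6·cos(60°) = 27, so JM = 3·√3.
Step 2: By the inverse law of cosines on triangle FJM: cos(∠FJM) = (3² + (3·√3)² − 6²) / (2·3·3·√3) = 0/31.18 = 0, so ∠FJM = 90°.

Therefore, the measure of angle ∠FJM = 90°.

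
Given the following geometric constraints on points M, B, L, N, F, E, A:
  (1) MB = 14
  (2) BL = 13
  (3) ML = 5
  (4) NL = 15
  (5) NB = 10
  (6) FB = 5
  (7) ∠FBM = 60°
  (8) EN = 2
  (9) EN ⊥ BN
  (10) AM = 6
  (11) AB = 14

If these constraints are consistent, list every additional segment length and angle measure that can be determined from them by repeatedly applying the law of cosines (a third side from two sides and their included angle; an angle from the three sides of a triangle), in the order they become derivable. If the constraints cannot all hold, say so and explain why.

The constraints are consistent. Derivable facts, in order:
After 1 step:
- BE = 2·√26
- MF = √151
- ∠ABM = 24.75°
- ∠AMB = 77.63°
- ∠BAM = 77.63°
- ∠BLM = 90.88°
- ∠BLN = 41.08°
- ∠BML = 68.2°
- ∠BNL = 58.67°
- ∠LBM = 20.92°
- ∠LBN = 80.26°
After 2 steps:
- ∠BEN = 78.69°
- ∠BFM = 99.37°
- ∠BMF = 20.63°
- ∠EBN = 11.31°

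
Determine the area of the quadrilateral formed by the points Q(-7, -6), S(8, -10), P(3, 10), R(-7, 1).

Using the Shoelace formula for a quadrilateral (vertices in order):
Area = (1/2)|sum of (x_i * y_(i+1) - x_(i+1) * y_i)|
Terms: (-7*-10 - 8*-6) = 118, (8*10 - 3*-10) = 110, (3*1 - -7*10) = 73, (-7*-6 - -7*1) = 49
Sum = 350
Area = (1/2)(350) = 175

175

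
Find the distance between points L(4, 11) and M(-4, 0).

d = sqrt((-4 - 4)^2 + (0 - 11)^2)
d = sqrt(-8^2 + -11^2)
d = sqrt(64 + 121)
d = sqrt(185)

sqrt(185)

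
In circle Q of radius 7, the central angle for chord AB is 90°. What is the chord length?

Drop a perpendicular from the center to the chord, bisecting both the chord and the central angle.
Each half-chord = r sin(θ/2) = 7 sin(45°).
The full chord = 2 × 7 × sin(45°) = 7*sqrt(2).

7*sqrt(2)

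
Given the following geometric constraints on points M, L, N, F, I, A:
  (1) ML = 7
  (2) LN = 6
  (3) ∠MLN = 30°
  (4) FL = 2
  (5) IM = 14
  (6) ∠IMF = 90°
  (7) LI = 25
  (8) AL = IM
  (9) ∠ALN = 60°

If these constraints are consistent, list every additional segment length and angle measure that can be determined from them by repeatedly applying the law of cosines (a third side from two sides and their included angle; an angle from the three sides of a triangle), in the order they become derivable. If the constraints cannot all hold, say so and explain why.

These constraints are not satisfiable: by the triangle inequality in triangle MLI, (1) ML = 7 and (5) IM = 14 force LI ≤ 7 + 14 = 21, but (7) says LI = 25. No planar figure meets all of them, so nothing further can be derived.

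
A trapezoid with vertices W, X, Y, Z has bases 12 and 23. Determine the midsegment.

midsegment = (12 + 23) / 2 = 35 / 2 = 35/2

35/2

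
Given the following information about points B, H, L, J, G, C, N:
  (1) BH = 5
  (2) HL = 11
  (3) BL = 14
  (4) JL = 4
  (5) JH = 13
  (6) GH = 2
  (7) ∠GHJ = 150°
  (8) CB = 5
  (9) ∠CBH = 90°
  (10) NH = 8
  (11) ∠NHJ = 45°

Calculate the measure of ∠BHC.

Step 1: By the law of cosines on triangle HBC: HC² = 5² + 5² − 2·5·5·cos(90°) = 50, so HC = 5·√2.
Step 2: By the inverse law of cosines on triangle BHC: cos(∠BHC) = (5² + (5·√2)² − 5²) / (2·5·5·√2) = 50/70.71 = 0.7071, so ∠BHC = 45°.

Therefore, the measure of angle ∠BHC = 45°.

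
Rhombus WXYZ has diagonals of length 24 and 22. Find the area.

Area of a rhombus = (d1 * d2) / 2
Area = (24 * 22) / 2
Area = 528 / 2
Area = 264

264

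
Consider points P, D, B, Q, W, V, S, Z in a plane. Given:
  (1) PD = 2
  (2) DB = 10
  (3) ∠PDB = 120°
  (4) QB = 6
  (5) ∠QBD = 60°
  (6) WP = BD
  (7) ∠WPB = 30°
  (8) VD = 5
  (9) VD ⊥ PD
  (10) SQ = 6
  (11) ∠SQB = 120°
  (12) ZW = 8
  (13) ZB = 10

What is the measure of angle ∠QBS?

Step 1: By the law of cosines on triangle BQS: BS² = 6² + 6² − 2·6·6·cos(120°) = 108, so BS = 6·√3.
Step 2: By the inverse law of cosines on triangle QBS: cos(∠QBS) = (6² + (6·√3)² − 6²) / (2·6·6·√3) = 108/124.71 = 0.866, so ∠QBS = 30°.

Therefore, the measure of angle ∠QBS = 30°.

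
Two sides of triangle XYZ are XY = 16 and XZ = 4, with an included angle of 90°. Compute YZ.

The included angle is 90°, so the triangle is right-angled at X. The opposite side YZ is the hypotenuse.
By the Pythagorean theorem: YZ = sqrt(16^2 + 4^2) = sqrt(272) = 4*sqrt(17).

4*sqrt(17)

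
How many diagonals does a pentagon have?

Total line segments between 5 vertices = C(5,2) = 10.
Subtract the 5 sides: 10 - 5 = 5 diagonals.

5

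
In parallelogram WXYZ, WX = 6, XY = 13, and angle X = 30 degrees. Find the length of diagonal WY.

Law of cosines: d^2 = 6^2 + 13^2 - 2(6)(13)cos(30°) = 205 - 78*sqrt(3), so d = sqrt(205 - 78*sqrt(3)).

sqrt(205 - 78*sqrt(3))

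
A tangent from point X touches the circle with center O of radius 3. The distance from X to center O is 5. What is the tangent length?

Let T be the point of tangency. Then OT ⊥ XT (radius ⊥ tangent).
In right triangle OTX: OX² = OT² + XT²
5² = 3² + XT²
XT² = 16, XT = 4

4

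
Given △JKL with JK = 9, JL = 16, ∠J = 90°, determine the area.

Area = (1/2)(9)(16) sin(90°) = (1/2)(9)(16)(1) = 72

72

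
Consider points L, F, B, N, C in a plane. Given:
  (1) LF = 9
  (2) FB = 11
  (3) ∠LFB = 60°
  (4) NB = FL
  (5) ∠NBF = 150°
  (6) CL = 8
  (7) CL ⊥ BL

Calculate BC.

Step 1: By the law of cosines on triangle LFB: LB² = 9² + 11² − 2·9·11·cos(60°) = 103, so LB = √103.
Step 2: By the law of cosines on triangle BLC: BC² = √103² + 8² − 2·√103·8·cos(90°) = 167, so BC = √167.

Therefore, the length of BC = √167.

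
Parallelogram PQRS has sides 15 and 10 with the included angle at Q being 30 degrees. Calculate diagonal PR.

Using the law of cosines:
d^2 = 15^2 + 10^2 - 2(15)(10)cos(30 degrees)
d^2 = 225 + 100 - 300*sqrt(3)/2
d^2 = 325 - 150*sqrt(3)
d = 5*sqrt(13 - 6*sqrt(3))

5*sqrt(13 - 6*sqrt(3))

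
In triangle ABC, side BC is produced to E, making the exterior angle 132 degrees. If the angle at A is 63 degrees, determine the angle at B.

angle B = 132 - 63 = 69 degrees (exterior angle theorem).

69 degrees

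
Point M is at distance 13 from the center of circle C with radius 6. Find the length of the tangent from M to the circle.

The tangent, radius, and line from the external point to the center form a right triangle.
The right angle is where the tangent meets the radius.
By the Pythagorean theorem: tangent² + 6² = 13²
tangent² = 169 - 36 = 133
tangent = sqrt(133)

sqrt(133)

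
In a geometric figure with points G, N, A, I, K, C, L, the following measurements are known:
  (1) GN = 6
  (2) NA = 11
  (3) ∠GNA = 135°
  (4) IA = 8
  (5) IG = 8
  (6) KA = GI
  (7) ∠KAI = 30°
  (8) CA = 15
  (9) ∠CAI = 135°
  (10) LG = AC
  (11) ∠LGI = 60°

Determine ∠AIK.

From the given relations: KA = GI = 8.
Step 1: By the law of cosines on triangle IAK: IK² = 8² + 8² − 2·8·8·cos(30°) = 17.15, so IK ≈ 4.14.
Step 2: By the inverse law of cosines on triangle AIK: cos(∠AIK) = (8² + 4.14² − 8²) / (2·8·4.14) = 17.15/66.26 = 0.2588, so ∠AIK = 75°.

Therefore, the measure of angle ∠AIK = 75°.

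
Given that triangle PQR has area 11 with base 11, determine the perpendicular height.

Rearranging the area formula Area = (1/2) * base * height:
height = 2 * Area / base = 2 * 11 / 11 = 2.

2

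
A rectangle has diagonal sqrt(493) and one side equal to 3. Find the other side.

b = sqrt(d^2 - a^2) = sqrt(493 - 9) = sqrt(484) = 22

22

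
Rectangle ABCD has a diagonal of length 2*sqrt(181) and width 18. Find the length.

The diagonal of a rectangle forms a right triangle with the two sides.
Rearranging the Pythagorean theorem: missing side = sqrt(d^2 - known^2).
= sqrt(724 - 324) = sqrt(400) = 20.

20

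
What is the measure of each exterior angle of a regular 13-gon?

Each exterior angle of a regular n-gon is 360 / n.
For n = 13: 360 / 13 = 360/13 degrees.

360/13 degrees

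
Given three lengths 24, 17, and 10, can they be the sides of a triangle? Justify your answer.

Yes.
The triangle inequality requires that the sum of any two sides exceeds the third.
Here 10 + 17 = 27 > 24, so the condition is met.

Yes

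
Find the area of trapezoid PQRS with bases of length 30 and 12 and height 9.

Area = (30 + 12) * 9 / 2 = 378 / 2 = 189

189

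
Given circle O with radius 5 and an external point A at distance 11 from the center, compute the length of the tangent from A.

tangent = √(d² - r²) = √(11² - 5²) = √(121 - 25) = √96 = 4*sqrt(6)

4*sqrt(6)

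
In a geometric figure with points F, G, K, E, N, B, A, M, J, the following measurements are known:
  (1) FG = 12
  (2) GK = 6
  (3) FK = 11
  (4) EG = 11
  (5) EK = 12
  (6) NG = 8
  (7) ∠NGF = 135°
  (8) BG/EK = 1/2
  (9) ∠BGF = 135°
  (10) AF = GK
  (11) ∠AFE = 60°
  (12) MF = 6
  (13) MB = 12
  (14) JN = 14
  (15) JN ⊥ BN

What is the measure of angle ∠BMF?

From the given relations: BG = 1/2·EK = 1/2·12 = 6.
Step 1: By the law of cosines on triangle BGF: BF² = 6² + 12² − 2·6·12·cos(135°) = 281.82, so BF ≈ 16.79.
Step 2: By the inverse law of cosines on triangle BMF: cos(∠BMF) = (12² + 6² − 16.79²) / (2·12·6) = -101.82/144 = -0.7071, so ∠BMF = 135°.

Therefore, the measure of angle ∠BMF = 135°.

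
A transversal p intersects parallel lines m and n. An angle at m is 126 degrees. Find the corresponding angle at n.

Corresponding angles formed by parallel lines and a transversal are equal.
The given angle is 126 degrees.
The corresponding angle = 126 degrees.

126 degrees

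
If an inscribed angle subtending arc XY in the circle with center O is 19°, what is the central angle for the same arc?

Central angle = 2 × 19° = 38° (inscribed angle theorem).

38°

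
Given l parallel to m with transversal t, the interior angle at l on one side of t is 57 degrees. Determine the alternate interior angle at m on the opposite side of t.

Alternate interior angles lie on opposite sides of the transversal, between the parallel lines.
By the alternate interior angle theorem, they are equal: 57 degrees.

57 degrees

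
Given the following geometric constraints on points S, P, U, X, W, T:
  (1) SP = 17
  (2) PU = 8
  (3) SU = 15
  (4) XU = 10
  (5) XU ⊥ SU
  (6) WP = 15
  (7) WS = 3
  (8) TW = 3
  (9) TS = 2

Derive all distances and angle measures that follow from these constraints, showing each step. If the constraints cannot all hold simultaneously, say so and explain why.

The constraints are consistent.

Step 1: From SU = 15, UX = 10, and ∠SUX = 90°, by the law of cosines:
  SX² = SU² + UX² - 2·SU·UX·cos(90°) = 225 + 100 - 0 = 325
  SX = 5·√13

Step 2: From SP = 17, SU = 15, PU = 8, by the inverse law of cosines:
  cos(∠PSU) = (SP² + SU² - PU²) / (2·SP·SU)
  ∠PSU = 28.07°

Step 3: From SP = 17, SW = 3, PW = 15, by the inverse law of cosines:
  cos(∠PSW) = (SP² + SW² - PW²) / (2·SP·SW)
  ∠PSW = 44.3°

Step 4: From ST = 2, SW = 3, TW = 3, by the inverse law of cosines:
  cos(∠TSW) = (ST² + SW² - TW²) / (2·ST·SW)
  ∠TSW = 70.53°

Step 5: From PS = 17, PU = 8, SU = 15, by the inverse law of cosines:
  cos(∠SPU) = (PS² + PU² - SU²) / (2·PS·PU)
  ∠SPU = 61.93°

Step 6: From PS = 17, PW = 15, SW = 3, by the inverse law of cosines:
  cos(∠SPW) = (PS² + PW² - SW²) / (2·PS·PW)
  ∠SPW = 8.03°

Step 7: From UP = 8, US = 15, PS = 17, by the inverse law of cosines:
  cos(∠PUS) = (UP² + US² - PS²) / (2·UP·US)
  ∠PUS = 90°

Step 8: From WP = 15, WS = 3, PS = 17, by the inverse law of cosines:
  cos(∠PWS) = (WP² + WS² - PS²) / (2·WP·WS)
  ∠PWS = 127.67°

Step 9: From WS = 3, WT = 3, ST = 2, by the inverse law of cosines:
  cos(∠SWT) = (WS² + WT² - ST²) / (2·WS·WT)
  ∠SWT = 38.94°

Step 10: From TS = 2, TW = 3, SW = 3, by the inverse law of cosines:
  cos(∠STW) = (TS² + TW² - SW²) / (2·TS·TW)
  ∠STW = 70.53°

Step 11: From SU = 15, SX = 5·√13, UX = 10, by the inverse law of cosines:
  cos(∠USX) = (SU² + SX² - UX²) / (2·SU·SX)
  ∠USX = 33.69°

Step 12: From XS = 5·√13, XU = 10, SU = 15, by the inverse law of cosines:
  cos(∠SXU) = (XS² + XU² - SU²) / (2·XS·XU)
  ∠SXU = 56.31°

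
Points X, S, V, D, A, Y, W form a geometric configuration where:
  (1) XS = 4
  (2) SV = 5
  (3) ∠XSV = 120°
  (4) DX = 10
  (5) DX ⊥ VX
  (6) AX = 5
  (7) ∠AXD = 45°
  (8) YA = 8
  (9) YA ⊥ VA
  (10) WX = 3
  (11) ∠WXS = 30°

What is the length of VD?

Step 1: By the law of cosines on triangle XSV: XV² = 4² + 5² − 2·4·5·cos(120°) = 61, so XV = √61.
Step 2: By the law of cosines on triangle VXD: VD² = √61² + 10² − 2·√61·10·cos(90°) = 161, so VD = √161.

Therefore, the length of VD = √161.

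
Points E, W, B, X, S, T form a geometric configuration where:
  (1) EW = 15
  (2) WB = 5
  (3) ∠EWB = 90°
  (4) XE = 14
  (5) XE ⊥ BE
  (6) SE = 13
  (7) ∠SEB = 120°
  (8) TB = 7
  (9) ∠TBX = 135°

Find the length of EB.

Step 1: By the law of cosines on triangle EWB: EB² = 15² + 5² − 2·15·5·cos(90°) = 250, so EB = 5·√10.

Therefore, the length of EB = 5·√10.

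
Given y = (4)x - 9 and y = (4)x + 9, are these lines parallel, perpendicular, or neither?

Slope of line 1: m1 = 4
Slope of line 2: m2 = 4
Two lines are parallel if and only if they have equal slopes (or both are vertical).
Here m1 = m2 = 4, confirming the lines are parallel.

Parallel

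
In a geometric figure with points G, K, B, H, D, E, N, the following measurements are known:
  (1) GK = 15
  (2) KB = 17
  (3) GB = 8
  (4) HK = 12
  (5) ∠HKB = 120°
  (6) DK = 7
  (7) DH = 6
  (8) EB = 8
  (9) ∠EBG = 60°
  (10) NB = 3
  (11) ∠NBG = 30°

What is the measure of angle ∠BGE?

Step 1: By the law of cosines on triangle GBE: GE² = 8² + 8² − 2·8·8·cos(60°) = 64, so GE = 8.
Step 2: By the inverse law of cosines on triangle BGE: cos(∠BGE) = (8² + 8² − 8²) / (2·8·8) = 64/128 = 0.5, so ∠BGE = 60°.

Therefore, the measure of angle ∠BGE = 60°.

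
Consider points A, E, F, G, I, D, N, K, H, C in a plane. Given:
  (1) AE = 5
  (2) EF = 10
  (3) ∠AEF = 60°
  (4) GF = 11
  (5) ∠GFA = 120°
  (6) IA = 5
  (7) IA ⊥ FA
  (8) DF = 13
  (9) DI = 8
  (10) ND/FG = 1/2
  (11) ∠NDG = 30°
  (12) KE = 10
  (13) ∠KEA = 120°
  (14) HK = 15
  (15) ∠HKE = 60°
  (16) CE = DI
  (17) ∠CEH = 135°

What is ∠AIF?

Step 1: By the law of cosines on triangle FEA: FA² = 10² + 5² − 2·10·5·cos(60°) = 75, so FA = 5·√3.
Step 2: By the law of cosines on triangle IAF: IF² = 5² + (5·√3)² − 2·5·5·√3·cos(90°) = 100, so IF = 10.
Step 3: By the inverse law of cosines on triangle AIF: cos(∠AIF) = (5² + 10² − (5·√3)²) / (2·5·10) = 50/100 = 0.5, so ∠AIF = 60°.

Therefore, the measure of angle ∠AIF = 60°.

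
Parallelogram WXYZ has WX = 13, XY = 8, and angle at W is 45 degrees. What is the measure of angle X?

Opposite sides of a parallelogram are parallel, so consecutive angles form co-interior angles on a transversal.
Co-interior angles sum to 180°, giving angle X = 180 - 45 = 135 degrees.

135 degrees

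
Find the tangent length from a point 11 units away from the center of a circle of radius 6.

Let T be the point of tangency. Then OT ⊥ MT (radius ⊥ tangent).
In right triangle OTM: OM² = OT² + MT²
11² = 6² + MT²
MT² = 85, MT = sqrt(85)

sqrt(85)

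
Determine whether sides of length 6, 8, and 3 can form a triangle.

Yes.
The triangle inequality requires that the sum of any two sides exceeds the third.
Here 3 + 6 = 9 > 8, so the condition is met.

Yes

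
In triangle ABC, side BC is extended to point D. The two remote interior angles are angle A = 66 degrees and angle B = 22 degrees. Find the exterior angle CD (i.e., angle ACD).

The interior angle at C is 180 - 66 - 22 = 92 degrees.
The exterior angle and interior angle at C are supplementary:
Exterior angle = 180 - 92 = 88 degrees.

88 degrees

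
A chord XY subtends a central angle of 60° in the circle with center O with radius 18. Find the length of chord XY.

Chord length = 2r sin(θ/2)
= 2 × 18 × sin(60°/2)
= 2 × 18 × sin(30°)
= 18

18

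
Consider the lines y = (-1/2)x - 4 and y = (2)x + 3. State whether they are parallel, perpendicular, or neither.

Slope of line 1: m1 = -1/2
Slope of line 2: m2 = 2
Two lines are perpendicular when the product of their slopes is -1 (negative reciprocals).
m1 * m2 = (-1/2) * (2) = -1, confirming perpendicularity.

Perpendicular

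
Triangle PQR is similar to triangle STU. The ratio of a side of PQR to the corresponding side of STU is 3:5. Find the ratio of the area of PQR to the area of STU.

The ratio of areas of similar triangles equals the square of the side ratio.
Side ratio = 3:5
Area ratio = (3/5)^2 = 9/25 = 9:25

9:25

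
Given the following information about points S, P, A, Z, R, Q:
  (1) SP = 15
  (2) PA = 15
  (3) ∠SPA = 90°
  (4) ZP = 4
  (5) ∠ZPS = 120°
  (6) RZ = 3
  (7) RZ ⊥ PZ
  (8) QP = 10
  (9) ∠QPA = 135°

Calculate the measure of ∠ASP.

Step 1: By the law of cosines on triangle SPA: SA² = 15² + 15² − 2·15·15·cos(90°) = 450, so SA = 15·√2.
Step 2: By the inverse law of cosines on triangle ASP: cos(∠ASP) = ((15·√2)² + 15² − 15²) / (2·15·√2·15) = 450/636.4 = 0.7071, so ∠ASP = 45°.

Therefore, the measure of angle ∠ASP = 45°.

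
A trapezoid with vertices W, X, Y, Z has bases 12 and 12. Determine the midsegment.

The midsegment (median) of a trapezoid connects the midpoints of the non-parallel sides.
Its length is the average of the two bases: (12 + 12) / 2 = 12.

12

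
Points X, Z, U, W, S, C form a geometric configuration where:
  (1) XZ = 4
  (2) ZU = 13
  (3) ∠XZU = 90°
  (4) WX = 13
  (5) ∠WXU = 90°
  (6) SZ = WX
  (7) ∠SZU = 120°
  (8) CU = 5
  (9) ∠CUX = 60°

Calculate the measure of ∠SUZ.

From the given relations: SZ = WX = 13.
Step 1: By the law of cosines on triangle UZS: US² = 13² + 13² − 2·13·13·cos(120°) = 507, so US = 13·√3.
Step 2: By the inverse law of cosines on triangle SUZ: cos(∠SUZ) = ((13·√3)² + 13² − 13²) / (2·13·√3·13) = 507/585.43 = 0.866, so ∠SUZ = 30°.

Therefore, the measure of angle ∠SUZ = 30°.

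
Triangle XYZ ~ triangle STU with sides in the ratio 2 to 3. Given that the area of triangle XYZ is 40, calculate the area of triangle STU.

The ratio of areas of similar triangles = (side ratio)^2.
Side ratio = 2:3, so area ratio = 4:9.
Area of STU / Area of XYZ = 9/4
Area of STU = 40 * 9/4 = 90

90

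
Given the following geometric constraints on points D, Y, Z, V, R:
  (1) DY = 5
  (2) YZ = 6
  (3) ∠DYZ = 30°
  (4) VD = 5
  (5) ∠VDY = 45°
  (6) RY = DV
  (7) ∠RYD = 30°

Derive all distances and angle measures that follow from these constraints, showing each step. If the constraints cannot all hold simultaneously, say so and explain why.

The constraints are consistent.

From the given relations:
  RY = DV = 5

Step 1: From DY = 5, YZ = 6, and ∠DYZ = 30°, by the law of cosines:
  DZ² = DY² + YZ² - 2·DY·YZ·cos(30°) = 25 + 36 - 51.96 = 9.038
  DZ ≈ 3.01

Step 2: From DY = 5, YR = 5, and ∠DYR = 30°, by the law of cosines:
  DR² = DY² + YR² - 2·DY·YR·cos(30°) = 25 + 25 - 43.3 = 6.699
  DR ≈ 2.59

Step 3: From YD = 5, DV = 5, and ∠YDV = 45°, by the law of cosines:
  YV² = YD² + DV² - 2·YD·DV·cos(45°) = 25 + 25 - 35.36 = 14.64
  YV ≈ 3.83

Step 4: From DR = 2.59, DY = 5, RY = 5, by the inverse law of cosines:
  cos(∠RDY) = (DR² + DY² - RY²) / (2·DR·DY)
  ∠RDY = 75°

Step 5: From DY = 5, DZ = 3.01, YZ = 6, by the inverse law of cosines:
  cos(∠YDZ) = (DY² + DZ² - YZ²) / (2·DY·DZ)
  ∠YDZ = 93.74°

Step 6: From YD = 5, YV = 3.83, DV = 5, by the inverse law of cosines:
  cos(∠DYV) = (YD² + YV² - DV²) / (2·YD·YV)
  ∠DYV = 67.5°

Step 7: From ZD = 3.01, ZY = 6, DY = 5, by the inverse law of cosines:
  cos(∠DZY) = (ZD² + ZY² - DY²) / (2·ZD·ZY)
  ∠DZY = 56.26°

Step 8: From VD = 5, VY = 3.83, DY = 5, by the inverse law of cosines:
  cos(∠DVY) = (VD² + VY² - DY²) / (2·VD·VY)
  ∠DVY = 67.5°

Step 9: From RD = 2.59, RY = 5, DY = 5, by the inverse law of cosines:
  cos(∠DRY) = (RD² + RY² - DY²) / (2·RD·RY)
  ∠DRY = 75°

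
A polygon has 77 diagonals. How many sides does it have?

Using d = n(n - 3)/2, we solve 77 = n(n - 3)/2.
So n(n - 3) = 154.
Testing n = 14: 14 * 11 = 154 = 154. Correct.
The polygon has 14 sides.

14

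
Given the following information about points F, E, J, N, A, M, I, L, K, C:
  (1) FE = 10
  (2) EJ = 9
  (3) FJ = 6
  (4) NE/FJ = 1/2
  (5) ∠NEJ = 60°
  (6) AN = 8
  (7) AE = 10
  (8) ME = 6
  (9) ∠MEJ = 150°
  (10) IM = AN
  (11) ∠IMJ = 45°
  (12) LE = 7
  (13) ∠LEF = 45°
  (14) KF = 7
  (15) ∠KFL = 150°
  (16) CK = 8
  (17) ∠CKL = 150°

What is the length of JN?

From the given relations: NE = 1/2·FJ = 1/2·6 = 3.
Step 1: By the law of cosines on triangle JEN: JN² = 9² + 3² − 2·9·3·cos(60°) = 63, so JN = 3·√7.

Therefore, the length of JN = 3·√7.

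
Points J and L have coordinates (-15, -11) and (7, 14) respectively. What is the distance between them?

d = sqrt((22)^2 + (25)^2) = sqrt(1109)

sqrt(1109)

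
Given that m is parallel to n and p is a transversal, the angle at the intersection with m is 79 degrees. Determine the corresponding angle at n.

Corresponding angles are equal: 79 degrees.

79 degrees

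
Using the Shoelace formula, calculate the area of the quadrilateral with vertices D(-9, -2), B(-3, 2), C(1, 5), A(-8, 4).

Shoelace: sum of cross terms = 55, Area = (1/2)|55| = 55/2

55/2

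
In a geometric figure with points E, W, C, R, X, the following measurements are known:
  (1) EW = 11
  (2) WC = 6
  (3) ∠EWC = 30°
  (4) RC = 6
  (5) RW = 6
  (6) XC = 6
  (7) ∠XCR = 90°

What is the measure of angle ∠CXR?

Step 1: By the law of cosines on triangle XCR: XR² = 6² + 6² − 2·6·6·cos(90°) = 72, so XR = 6·√2.
Step 2: By the inverse law of cosines on triangle CXR: cos(∠CXR) = (6² + (6·√2)² − 6²) / (2·6·6·√2) = 72/101.82 = 0.7071, so ∠CXR = 45°.

Therefore, the measure of angle ∠CXR = 45°.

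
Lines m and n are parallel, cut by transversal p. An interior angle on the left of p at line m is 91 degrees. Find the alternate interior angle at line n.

Alternate interior angles formed by parallel lines and a transversal are equal.
The given angle is 91 degrees.
The alternate interior angle = 91 degrees.

91 degrees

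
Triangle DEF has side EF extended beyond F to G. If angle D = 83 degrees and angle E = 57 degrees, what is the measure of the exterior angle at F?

By the exterior angle theorem, an exterior angle of a triangle equals the sum of the two remote interior angles.
Exterior angle = angle D + angle E
Exterior angle = 83 + 57 = 140 degrees

140 degrees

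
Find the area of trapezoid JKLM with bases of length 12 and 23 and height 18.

A trapezoid's area equals the midsegment times the height.
The midsegment is (12 + 23) / 2 = 35/2.
Area = 35/2 * 18 = 315.

315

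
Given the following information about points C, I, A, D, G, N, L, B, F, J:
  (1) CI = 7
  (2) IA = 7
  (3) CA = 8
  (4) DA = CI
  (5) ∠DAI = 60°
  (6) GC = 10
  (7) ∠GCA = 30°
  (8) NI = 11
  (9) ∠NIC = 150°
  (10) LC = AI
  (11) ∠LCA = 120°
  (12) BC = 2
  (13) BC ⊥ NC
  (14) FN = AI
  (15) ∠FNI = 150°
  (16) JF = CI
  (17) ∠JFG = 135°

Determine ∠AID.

From the given relations: DA = CI = 7.
Step 1: By the law of cosines on triangle IAD: ID² = 7² + 7² − 2·7·7·cos(60°) = 49, so ID = 7.
Step 2: By the inverse law of cosines on triangle AID: cos(∠AID) = (7² + 7² − 7²) / (2·7·7) = 49/98 = 0.5, so ∠AID = 60°.

Therefore, the measure of angle ∠AID = 60°.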